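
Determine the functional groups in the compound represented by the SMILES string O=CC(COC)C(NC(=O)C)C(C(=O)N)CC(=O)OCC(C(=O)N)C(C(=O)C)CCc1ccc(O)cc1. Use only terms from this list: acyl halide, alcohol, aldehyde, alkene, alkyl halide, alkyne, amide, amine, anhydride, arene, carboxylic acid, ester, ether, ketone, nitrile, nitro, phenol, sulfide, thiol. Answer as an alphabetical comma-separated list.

aldehyde, amide, arene, ester, ether, ketone, phenol

Taking each segment in turn:
  OHC: terminal –CHO: carbonyl C bonded to H and C → aldehyde.
  CH(CH2OCH3): pendant –CH2OCH3: C–O–C linkage → ether.
  CH(NHCOCH3): pendant –NHC(=O)CH3: N bonded to a carbonyl → amide (not amine).
  CH(CONH2): pendant –CONH2: carbonyl C bonded to C and N → amide.
  CH2COOCH2: –C(=O)–O–C with C on the carbonyl side → ester.
  CH(CONH2): pendant –CONH2: carbonyl C bonded to C and N → amide.
  CH(COCH3): pendant –COCH3: carbonyl C bonded to two carbons → ketone.
  C6H4OH: –OH attached directly to an aromatic ring → phenol (not alcohol); the ring itself is an arene.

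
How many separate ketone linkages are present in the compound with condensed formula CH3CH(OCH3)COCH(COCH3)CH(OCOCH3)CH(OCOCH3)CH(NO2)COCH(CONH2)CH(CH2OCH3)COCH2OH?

pendant –OCH3: C–O–C with sp³ C, no adjacent C=O → ether.
–C(=O)– with carbon on both sides → ketone.
pendant –COCH3: carbonyl C bonded to two carbons → ketone.
pendant –OC(=O)CH3: an acyloxy group → ester.
pendant –OC(=O)CH3: an acyloxy group → ester.
–NO2 on an sp³ carbon → nitro (the N=O is not a carbonyl).
–C(=O)– with carbon on both sides → ketone.
pendant –CONH2: carbonyl C bonded to C and N → amide.
pendant –CH2OCH3: C–O–C linkage → ether.
–C(=O)– with carbon on both sides → ketone.
–OH on an sp³ carbon → alcohol.
Ketone appears at: CO, CH(COCH3), CO, CO → 4.

4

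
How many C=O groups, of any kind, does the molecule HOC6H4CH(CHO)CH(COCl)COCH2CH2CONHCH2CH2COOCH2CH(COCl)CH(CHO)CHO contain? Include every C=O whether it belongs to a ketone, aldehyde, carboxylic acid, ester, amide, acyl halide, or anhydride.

CH(CHO): aldehyde, 1 C=O (running total 1).
CH(COCl): acyl halide, 1 C=O (running total 2).
CO: ketone, 1 C=O (running total 3).
CH2CONHCH2: amide, 1 C=O (running total 4).
CH2COOCH2: ester, 1 C=O (running total 5).
CH(COCl): acyl halide, 1 C=O (running total 6).
CH(CHO): aldehyde, 1 C=O (running total 7).
CHO: aldehyde, 1 C=O (running total 8).

8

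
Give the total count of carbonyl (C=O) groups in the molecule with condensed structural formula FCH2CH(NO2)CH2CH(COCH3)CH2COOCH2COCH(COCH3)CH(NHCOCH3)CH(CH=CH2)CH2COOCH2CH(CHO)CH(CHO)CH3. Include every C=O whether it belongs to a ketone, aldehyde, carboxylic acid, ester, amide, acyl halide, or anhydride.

8

CH(COCH3): ketone, 1 C=O (running total 1).
CH2COOCH2: ester, 1 C=O (running total 2).
CO: ketone, 1 C=O (running total 3).
CH(COCH3): ketone, 1 C=O (running total 4).
CH(NHCOCH3): amide, 1 C=O (running total 5).
CH2COOCH2: ester, 1 C=O (running total 6).
CH(CHO): aldehyde, 1 C=O (running total 7).
CH(CHO): aldehyde, 1 C=O (running total 8).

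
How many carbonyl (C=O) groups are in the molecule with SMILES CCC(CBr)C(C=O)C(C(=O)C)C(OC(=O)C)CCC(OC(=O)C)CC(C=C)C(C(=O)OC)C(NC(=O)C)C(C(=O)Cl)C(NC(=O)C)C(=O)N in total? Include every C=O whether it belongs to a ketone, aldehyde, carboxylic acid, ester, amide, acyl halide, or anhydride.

CH(CHO): aldehyde, 1 C=O (running total 1).
CH(COCH3): ketone, 1 C=O (running total 2).
CH(OCOCH3): ester, 1 C=O (running total 3).
CH(OCOCH3): ester, 1 C=O (running total 4).
CH(COOCH3): ester, 1 C=O (running total 5).
CH(NHCOCH3): amide, 1 C=O (running total 6).
CH(COCl): acyl halide, 1 C=O (running total 7).
CH(NHCOCH3): amide, 1 C=O (running total 8).
CONH2: amide, 1 C=O (running total 9).

9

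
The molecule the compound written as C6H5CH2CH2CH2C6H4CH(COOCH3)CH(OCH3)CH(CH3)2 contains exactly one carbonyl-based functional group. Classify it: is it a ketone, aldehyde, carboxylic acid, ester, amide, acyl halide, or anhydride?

ester

The carbonyl is in the CH(COOCH3) segment: pendant –COOCH3: carbonyl C bonded to C and –OCH3 → ester.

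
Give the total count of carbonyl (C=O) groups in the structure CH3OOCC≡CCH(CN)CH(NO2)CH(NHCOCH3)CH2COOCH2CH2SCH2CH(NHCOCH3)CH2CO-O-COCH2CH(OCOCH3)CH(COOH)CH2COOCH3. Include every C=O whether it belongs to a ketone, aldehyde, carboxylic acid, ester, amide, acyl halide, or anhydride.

9

CH3OOC: ester, 1 C=O (running total 1).
CH(NHCOCH3): amide, 1 C=O (running total 2).
CH2COOCH2: ester, 1 C=O (running total 3).
CH(NHCOCH3): amide, 1 C=O (running total 4).
CH2CO-O-COCH2: anhydride, 2 C=O (running total 6).
CH(OCOCH3): ester, 1 C=O (running total 7).
CH(COOH): carboxylic acid, 1 C=O (running total 8).
COOCH3: ester, 1 C=O (running total 9).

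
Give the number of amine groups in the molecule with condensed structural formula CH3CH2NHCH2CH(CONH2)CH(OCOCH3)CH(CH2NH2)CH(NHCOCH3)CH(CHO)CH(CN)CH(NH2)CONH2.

C–N–C with sp³ carbons and no adjacent C=O → amine (secondary).
pendant –CONH2: carbonyl C bonded to C and N → amide.
pendant –OC(=O)CH3: an acyloxy group → ester.
pendant –CH2NH2: N on sp³ C, no adjacent C=O → amine.
pendant –NHC(=O)CH3: N bonded to a carbonyl → amide (not amine).
pendant –CHO: carbonyl C bonded to C and H → aldehyde.
pendant –C≡N: nitrile.
–NH2 on an sp³ carbon with no adjacent C=O → amine.
–C(=O)NH2: carbonyl C bonded to C and to N → amide (the N is not a separate amine).
Amine appears at: CH2NHCH2, CH(CH2NH2), CH(NH2) → 3.

3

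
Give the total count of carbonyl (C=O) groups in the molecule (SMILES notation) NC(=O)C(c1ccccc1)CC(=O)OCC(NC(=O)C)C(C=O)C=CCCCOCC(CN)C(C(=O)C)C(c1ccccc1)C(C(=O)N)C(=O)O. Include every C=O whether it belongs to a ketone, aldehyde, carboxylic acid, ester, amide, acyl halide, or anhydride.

7

H2NCO: amide, 1 C=O (running total 1).
CH2COOCH2: ester, 1 C=O (running total 2).
CH(NHCOCH3): amide, 1 C=O (running total 3).
CH(CHO): aldehyde, 1 C=O (running total 4).
CH(COCH3): ketone, 1 C=O (running total 5).
CH(CONH2): amide, 1 C=O (running total 6).
COOH: carboxylic acid, 1 C=O (running total 7).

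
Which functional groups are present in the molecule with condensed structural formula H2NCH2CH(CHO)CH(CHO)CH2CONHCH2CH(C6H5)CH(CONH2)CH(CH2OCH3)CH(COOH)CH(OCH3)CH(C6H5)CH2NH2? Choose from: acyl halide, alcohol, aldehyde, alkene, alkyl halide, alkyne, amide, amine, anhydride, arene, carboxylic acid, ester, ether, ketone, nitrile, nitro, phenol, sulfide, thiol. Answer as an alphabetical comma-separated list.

aldehyde, amide, amine, arene, carboxylic acid, ether

Taking each segment in turn:
  H2NCH2: –NH2 on an sp³ carbon with no adjacent C=O → amine.
  CH(CHO): pendant –CHO: carbonyl C bonded to C and H → aldehyde.
  CH(CHO): pendant –CHO: carbonyl C bonded to C and H → aldehyde.
  CH2CONHCH2: –C(=O)–N– linkage → amide (the N is not an amine).
  CH(C6H5): pendant –C6H5: benzene ring → arene.
  CH(CONH2): pendant –CONH2: carbonyl C bonded to C and N → amide.
  CH(CH2OCH3): pendant –CH2OCH3: C–O–C linkage → ether.
  CH(COOH): pendant –COOH: carbonyl C bonded to C and –OH → carboxylic acid.
  CH(OCH3): pendant –OCH3: C–O–C with sp³ C, no adjacent C=O → ether.
  CH(C6H5): pendant –C6H5: benzene ring → arene.
  CH2NH2: –NH2 on an sp³ carbon with no adjacent C=O → amine.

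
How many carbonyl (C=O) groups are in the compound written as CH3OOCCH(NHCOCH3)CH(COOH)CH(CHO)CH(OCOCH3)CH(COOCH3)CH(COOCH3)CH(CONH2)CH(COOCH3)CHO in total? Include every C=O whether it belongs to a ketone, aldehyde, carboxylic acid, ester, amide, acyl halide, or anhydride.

CH3OOC: ester, 1 C=O (running total 1).
CH(NHCOCH3): amide, 1 C=O (running total 2).
CH(COOH): carboxylic acid, 1 C=O (running total 3).
CH(CHO): aldehyde, 1 C=O (running total 4).
CH(OCOCH3): ester, 1 C=O (running total 5).
CH(COOCH3): ester, 1 C=O (running total 6).
CH(COOCH3): ester, 1 C=O (running total 7).
CH(CONH2): amide, 1 C=O (running total 8).
CH(COOCH3): ester, 1 C=O (running total 9).
CHO: aldehyde, 1 C=O (running total 10).

10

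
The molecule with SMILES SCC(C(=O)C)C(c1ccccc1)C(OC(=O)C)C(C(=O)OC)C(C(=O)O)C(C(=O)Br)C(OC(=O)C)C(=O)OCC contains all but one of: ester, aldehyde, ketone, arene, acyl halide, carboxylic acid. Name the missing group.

carboxylic acid: present (CH(COOH) — pendant –COOH: carbonyl C bonded to C and –OH → carboxylic acid).
ketone: present (CH(COCH3) — pendant –COCH3: carbonyl C bonded to two carbons → ketone).
ester: present (CH(OCOCH3) — pendant –OC(=O)CH3: an acyloxy group → ester).
acyl halide: present (CH(COBr) — pendant –C(=O)X: carbonyl C bonded to C and halogen → acyl halide).
arene: present (CH(C6H5) — pendant –C6H5: benzene ring → arene).
aldehyde: absent. In CH(COCH3), the carbonyl carbon is bonded to two carbons, so it is a ketone, not an aldehyde. In CH(COOH), the carbonyl carbon bears –OH, not –H, so it is a carboxylic acid.

aldehyde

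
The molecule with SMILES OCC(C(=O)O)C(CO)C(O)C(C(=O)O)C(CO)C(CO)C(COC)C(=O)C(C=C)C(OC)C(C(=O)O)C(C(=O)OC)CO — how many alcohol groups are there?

Taking each segment in turn:
  HOCH2: HO– on an sp³ carbon → alcohol.
  CH(COOH): pendant –COOH: carbonyl C bonded to C and –OH → carboxylic acid.
  CH(CH2OH): pendant –CH2OH on an sp³ backbone C → alcohol.
  CH(OH): –OH on an sp³ carbon → alcohol (secondary).
  CH(COOH): pendant –COOH: carbonyl C bonded to C and –OH → carboxylic acid.
  CH(CH2OH): pendant –CH2OH on an sp³ backbone C → alcohol.
  CH(CH2OH): pendant –CH2OH on an sp³ backbone C → alcohol.
  CH(CH2OCH3): pendant –CH2OCH3: C–O–C linkage → ether.
  CO: –C(=O)– with carbon on both sides → ketone.
  CH(CH=CH2): pendant –CH=CH2: C=C double bond → alkene.
  CH(OCH3): pendant –OCH3: C–O–C with sp³ C, no adjacent C=O → ether.
  CH(COOH): pendant –COOH: carbonyl C bonded to C and –OH → carboxylic acid.
  CH(COOCH3): pendant –COOCH3: carbonyl C bonded to C and –OCH3 → ester.
  CH2OH: –OH on an sp³ carbon → alcohol.
Alcohol appears at: HOCH2, CH(CH2OH), CH(OH), CH(CH2OH), CH(CH2OH), CH2OH → 6.

6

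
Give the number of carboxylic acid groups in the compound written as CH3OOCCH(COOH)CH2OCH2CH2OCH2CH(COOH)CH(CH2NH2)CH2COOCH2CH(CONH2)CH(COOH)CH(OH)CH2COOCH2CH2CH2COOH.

4

Working along the chain:
  CH3OOC: CH3O–C(=O)–: carbonyl C bonded to C and to –OCH3 → ester (not ketone + ether).
  CH(COOH): pendant –COOH: carbonyl C bonded to C and –OH → carboxylic acid.
  CH2OCH2: C–O–C with sp³ carbons on both sides and no adjacent C=O → ether.
  CH2OCH2: C–O–C with sp³ carbons on both sides and no adjacent C=O → ether.
  CH(COOH): pendant –COOH: carbonyl C bonded to C and –OH → carboxylic acid.
  CH(CH2NH2): pendant –CH2NH2: N on sp³ C, no adjacent C=O → amine.
  CH2COOCH2: –C(=O)–O–C with C on the carbonyl side → ester.
  CH(CONH2): pendant –CONH2: carbonyl C bonded to C and N → amide.
  CH(COOH): pendant –COOH: carbonyl C bonded to C and –OH → carboxylic acid.
  CH(OH): –OH on an sp³ carbon → alcohol (secondary).
  CH2COOCH2: –C(=O)–O–C with C on the carbonyl side → ester.
  COOH: –COOH: carbonyl C bonded to –OH and C → carboxylic acid (the –OH is not a separate alcohol).
Carboxylic acid appears at: CH(COOH), CH(COOH), CH(COOH), COOH → 4.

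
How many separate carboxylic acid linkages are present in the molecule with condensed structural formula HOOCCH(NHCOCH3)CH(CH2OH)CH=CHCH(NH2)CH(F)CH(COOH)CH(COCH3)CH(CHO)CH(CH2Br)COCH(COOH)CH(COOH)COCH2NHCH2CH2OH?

4

–COOH: carbonyl C bonded to –OH and C → carboxylic acid (the –OH is not a separate alcohol).
pendant –NHC(=O)CH3: N bonded to a carbonyl → amide (not amine).
pendant –CH2OH on an sp³ backbone C → alcohol.
C=C double bond → alkene.
–NH2 on an sp³ carbon with no adjacent C=O → amine.
halogen on an sp³ carbon → alkyl halide.
pendant –COOH: carbonyl C bonded to C and –OH → carboxylic acid.
pendant –COCH3: carbonyl C bonded to two carbons → ketone.
pendant –CHO: carbonyl C bonded to C and H → aldehyde.
pendant –CH2X: halogen on sp³ carbon → alkyl halide.
–C(=O)– with carbon on both sides → ketone.
pendant –COOH: carbonyl C bonded to C and –OH → carboxylic acid.
pendant –COOH: carbonyl C bonded to C and –OH → carboxylic acid.
–C(=O)– with carbon on both sides → ketone.
C–N–C with sp³ carbons and no adjacent C=O → amine (secondary).
–OH on an sp³ carbon → alcohol.
Carboxylic acid appears at: HOOC, CH(COOH), CH(COOH), CH(COOH) → 4.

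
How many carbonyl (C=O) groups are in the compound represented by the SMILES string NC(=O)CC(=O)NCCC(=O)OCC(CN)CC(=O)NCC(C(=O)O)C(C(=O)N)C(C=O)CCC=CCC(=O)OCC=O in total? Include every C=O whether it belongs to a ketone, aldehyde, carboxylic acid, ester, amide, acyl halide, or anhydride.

9

H2NCO: amide, 1 C=O (running total 1).
CH2CONHCH2: amide, 1 C=O (running total 2).
CH2COOCH2: ester, 1 C=O (running total 3).
CH2CONHCH2: amide, 1 C=O (running total 4).
CH(COOH): carboxylic acid, 1 C=O (running total 5).
CH(CONH2): amide, 1 C=O (running total 6).
CH(CHO): aldehyde, 1 C=O (running total 7).
CH2COOCH2: ester, 1 C=O (running total 8).
CHO: aldehyde, 1 C=O (running total 9).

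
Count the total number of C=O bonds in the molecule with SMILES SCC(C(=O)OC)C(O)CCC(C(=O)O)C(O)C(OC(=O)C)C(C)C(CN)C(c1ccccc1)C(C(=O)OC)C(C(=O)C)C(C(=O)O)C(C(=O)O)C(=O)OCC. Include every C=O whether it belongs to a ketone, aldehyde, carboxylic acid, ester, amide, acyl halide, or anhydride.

8

CH(COOCH3): ester, 1 C=O (running total 1).
CH(COOH): carboxylic acid, 1 C=O (running total 2).
CH(OCOCH3): ester, 1 C=O (running total 3).
CH(COOCH3): ester, 1 C=O (running total 4).
CH(COCH3): ketone, 1 C=O (running total 5).
CH(COOH): carboxylic acid, 1 C=O (running total 6).
CH(COOH): carboxylic acid, 1 C=O (running total 7).
COOCH2CH3: ester, 1 C=O (running total 8).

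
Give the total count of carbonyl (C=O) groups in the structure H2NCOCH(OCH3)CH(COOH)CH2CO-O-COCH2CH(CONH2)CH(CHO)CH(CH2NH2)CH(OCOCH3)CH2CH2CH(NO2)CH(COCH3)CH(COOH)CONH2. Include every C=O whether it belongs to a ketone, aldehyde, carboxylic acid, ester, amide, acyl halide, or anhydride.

H2NCO: amide, 1 C=O (running total 1).
CH(COOH): carboxylic acid, 1 C=O (running total 2).
CH2CO-O-COCH2: anhydride, 2 C=O (running total 4).
CH(CONH2): amide, 1 C=O (running total 5).
CH(CHO): aldehyde, 1 C=O (running total 6).
CH(OCOCH3): ester, 1 C=O (running total 7).
CH(COCH3): ketone, 1 C=O (running total 8).
CH(COOH): carboxylic acid, 1 C=O (running total 9).
CONH2: amide, 1 C=O (running total 10).

10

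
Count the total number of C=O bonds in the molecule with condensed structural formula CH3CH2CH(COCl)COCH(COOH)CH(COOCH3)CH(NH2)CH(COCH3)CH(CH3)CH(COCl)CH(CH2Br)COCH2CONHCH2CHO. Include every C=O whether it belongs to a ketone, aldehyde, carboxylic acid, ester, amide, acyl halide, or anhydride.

CH(COCl): acyl halide, 1 C=O (running total 1).
CO: ketone, 1 C=O (running total 2).
CH(COOH): carboxylic acid, 1 C=O (running total 3).
CH(COOCH3): ester, 1 C=O (running total 4).
CH(COCH3): ketone, 1 C=O (running total 5).
CH(COCl): acyl halide, 1 C=O (running total 6).
CO: ketone, 1 C=O (running total 7).
CH2CONHCH2: amide, 1 C=O (running total 8).
CHO: aldehyde, 1 C=O (running total 9).

9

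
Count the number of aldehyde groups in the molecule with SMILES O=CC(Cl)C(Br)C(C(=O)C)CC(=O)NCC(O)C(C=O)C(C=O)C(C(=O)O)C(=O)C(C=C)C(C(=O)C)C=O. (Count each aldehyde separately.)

Taking each segment in turn:
  OHC: terminal –CHO: carbonyl C bonded to H and C → aldehyde.
  CH(Cl): halogen on an sp³ carbon → alkyl halide.
  CH(Br): halogen on an sp³ carbon → alkyl halide.
  CH(COCH3): pendant –COCH3: carbonyl C bonded to two carbons → ketone.
  CH2CONHCH2: –C(=O)–N– linkage → amide (the N is not an amine).
  CH(OH): –OH on an sp³ carbon → alcohol (secondary).
  CH(CHO): pendant –CHO: carbonyl C bonded to C and H → aldehyde.
  CH(CHO): pendant –CHO: carbonyl C bonded to C and H → aldehyde.
  CH(COOH): pendant –COOH: carbonyl C bonded to C and –OH → carboxylic acid.
  CO: –C(=O)– with carbon on both sides → ketone.
  CH(CH=CH2): pendant –CH=CH2: C=C double bond → alkene.
  CH(COCH3): pendant –COCH3: carbonyl C bonded to two carbons → ketone.
  CHO: terminal –CHO: carbonyl C bonded to H and C → aldehyde.
Aldehyde appears at: OHC, CH(CHO), CH(CHO), CHO → 4.

4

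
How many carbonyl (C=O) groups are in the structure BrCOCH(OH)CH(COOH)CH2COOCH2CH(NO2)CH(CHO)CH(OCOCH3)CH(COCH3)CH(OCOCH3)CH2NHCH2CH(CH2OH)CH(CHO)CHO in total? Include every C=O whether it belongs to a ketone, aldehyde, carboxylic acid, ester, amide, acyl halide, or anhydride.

BrCO: acyl halide, 1 C=O (running total 1).
CH(COOH): carboxylic acid, 1 C=O (running total 2).
CH2COOCH2: ester, 1 C=O (running total 3).
CH(CHO): aldehyde, 1 C=O (running total 4).
CH(OCOCH3): ester, 1 C=O (running total 5).
CH(COCH3): ketone, 1 C=O (running total 6).
CH(OCOCH3): ester, 1 C=O (running total 7).
CH(CHO): aldehyde, 1 C=O (running total 8).
CHO: aldehyde, 1 C=O (running total 9).

9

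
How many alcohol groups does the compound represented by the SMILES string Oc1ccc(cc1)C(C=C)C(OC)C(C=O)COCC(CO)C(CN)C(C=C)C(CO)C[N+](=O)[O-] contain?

2

–OH attached directly to an aromatic ring → phenol (not alcohol); the ring itself is an arene.
pendant –CH=CH2: C=C double bond → alkene.
pendant –OCH3: C–O–C with sp³ C, no adjacent C=O → ether.
pendant –CHO: carbonyl C bonded to C and H → aldehyde.
C–O–C with sp³ carbons on both sides and no adjacent C=O → ether.
pendant –CH2OH on an sp³ backbone C → alcohol.
pendant –CH2NH2: N on sp³ C, no adjacent C=O → amine.
pendant –CH=CH2: C=C double bond → alkene.
pendant –CH2OH on an sp³ backbone C → alcohol.
–NO2 on carbon → nitro group.
Alcohol appears at: CH(CH2OH), CH(CH2OH) → 2.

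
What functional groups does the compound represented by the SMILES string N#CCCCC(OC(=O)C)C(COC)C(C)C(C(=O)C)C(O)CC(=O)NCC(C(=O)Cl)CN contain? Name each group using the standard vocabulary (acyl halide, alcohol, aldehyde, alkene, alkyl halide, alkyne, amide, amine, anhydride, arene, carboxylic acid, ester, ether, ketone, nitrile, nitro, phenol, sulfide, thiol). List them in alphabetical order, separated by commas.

Reading the structure from left to right:
  N≡C: N≡C–: carbon triple-bonded to nitrogen → nitrile.
  CH(OCOCH3): pendant –OC(=O)CH3: an acyloxy group → ester.
  CH(CH2OCH3): pendant –CH2OCH3: C–O–C linkage → ether.
  CH(COCH3): pendant –COCH3: carbonyl C bonded to two carbons → ketone.
  CH(OH): –OH on an sp³ carbon → alcohol (secondary).
  CH2CONHCH2: –C(=O)–N– linkage → amide (the N is not an amine).
  CH(COCl): pendant –C(=O)X: carbonyl C bonded to C and halogen → acyl halide.
  CH2NH2: –NH2 on an sp³ carbon with no adjacent C=O → amine.

acyl halide, alcohol, amide, amine, ester, ether, ketone, nitrile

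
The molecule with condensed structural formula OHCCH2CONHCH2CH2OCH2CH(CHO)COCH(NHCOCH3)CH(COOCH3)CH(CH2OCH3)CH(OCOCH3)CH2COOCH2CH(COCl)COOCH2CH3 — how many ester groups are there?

terminal –CHO: carbonyl C bonded to H and C → aldehyde.
–C(=O)–N– linkage → amide (the N is not an amine).
C–O–C with sp³ carbons on both sides and no adjacent C=O → ether.
pendant –CHO: carbonyl C bonded to C and H → aldehyde.
–C(=O)– with carbon on both sides → ketone.
pendant –NHC(=O)CH3: N bonded to a carbonyl → amide (not amine).
pendant –COOCH3: carbonyl C bonded to C and –OCH3 → ester.
pendant –CH2OCH3: C–O–C linkage → ether.
pendant –OC(=O)CH3: an acyloxy group → ester.
–C(=O)–O–C with C on the carbonyl side → ester.
pendant –C(=O)X: carbonyl C bonded to C and halogen → acyl halide.
–C(=O)OCH2CH3: carbonyl C bonded to C and to –OEt → ester.
Ester appears at: CH(COOCH3), CH(OCOCH3), CH2COOCH2, COOCH2CH3 → 4.

4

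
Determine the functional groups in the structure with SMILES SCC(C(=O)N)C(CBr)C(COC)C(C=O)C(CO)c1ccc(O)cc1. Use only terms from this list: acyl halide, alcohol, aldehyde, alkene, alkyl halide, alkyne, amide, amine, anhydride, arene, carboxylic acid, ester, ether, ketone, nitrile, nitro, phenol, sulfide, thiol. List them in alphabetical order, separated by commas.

alcohol, aldehyde, alkyl halide, amide, arene, ether, phenol, thiol

–SH on an sp³ carbon → thiol.
pendant –CONH2: carbonyl C bonded to C and N → amide.
pendant –CH2X: halogen on sp³ carbon → alkyl halide.
pendant –CH2OCH3: C–O–C linkage → ether.
pendant –CHO: carbonyl C bonded to C and H → aldehyde.
pendant –CH2OH on an sp³ backbone C → alcohol.
–OH attached directly to an aromatic ring → phenol (not alcohol); the ring itself is an arene.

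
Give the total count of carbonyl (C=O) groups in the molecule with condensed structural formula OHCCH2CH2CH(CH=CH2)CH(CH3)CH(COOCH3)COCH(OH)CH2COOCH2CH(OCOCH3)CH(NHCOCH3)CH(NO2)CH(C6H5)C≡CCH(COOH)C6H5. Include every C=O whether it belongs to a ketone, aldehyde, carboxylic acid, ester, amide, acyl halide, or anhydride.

7

OHC: aldehyde, 1 C=O (running total 1).
CH(COOCH3): ester, 1 C=O (running total 2).
CO: ketone, 1 C=O (running total 3).
CH2COOCH2: ester, 1 C=O (running total 4).
CH(OCOCH3): ester, 1 C=O (running total 5).
CH(NHCOCH3): amide, 1 C=O (running total 6).
CH(COOH): carboxylic acid, 1 C=O (running total 7).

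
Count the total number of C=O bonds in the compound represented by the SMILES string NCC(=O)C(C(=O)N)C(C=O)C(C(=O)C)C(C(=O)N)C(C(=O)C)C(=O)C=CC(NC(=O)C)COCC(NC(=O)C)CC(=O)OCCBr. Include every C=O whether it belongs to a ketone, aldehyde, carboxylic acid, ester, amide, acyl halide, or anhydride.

CO: ketone, 1 C=O (running total 1).
CH(CONH2): amide, 1 C=O (running total 2).
CH(CHO): aldehyde, 1 C=O (running total 3).
CH(COCH3): ketone, 1 C=O (running total 4).
CH(CONH2): amide, 1 C=O (running total 5).
CH(COCH3): ketone, 1 C=O (running total 6).
CO: ketone, 1 C=O (running total 7).
CH(NHCOCH3): amide, 1 C=O (running total 8).
CH(NHCOCH3): amide, 1 C=O (running total 9).
CH2COOCH2: ester, 1 C=O (running total 10).

10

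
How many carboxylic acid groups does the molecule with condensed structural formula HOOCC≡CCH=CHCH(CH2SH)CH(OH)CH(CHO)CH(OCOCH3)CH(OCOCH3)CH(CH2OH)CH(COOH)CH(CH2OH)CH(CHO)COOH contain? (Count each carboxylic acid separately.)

3

–COOH: carbonyl C bonded to –OH and C → carboxylic acid (the –OH is not a separate alcohol).
C≡C triple bond → alkyne.
C=C double bond → alkene.
pendant –CH2SH → thiol.
–OH on an sp³ carbon → alcohol (secondary).
pendant –CHO: carbonyl C bonded to C and H → aldehyde.
pendant –OC(=O)CH3: an acyloxy group → ester.
pendant –OC(=O)CH3: an acyloxy group → ester.
pendant –CH2OH on an sp³ backbone C → alcohol.
pendant –COOH: carbonyl C bonded to C and –OH → carboxylic acid.
pendant –CH2OH on an sp³ backbone C → alcohol.
pendant –CHO: carbonyl C bonded to C and H → aldehyde.
–COOH: carbonyl C bonded to –OH and C → carboxylic acid (the –OH is not a separate alcohol).
Carboxylic acid appears at: HOOC, CH(COOH), COOH → 3.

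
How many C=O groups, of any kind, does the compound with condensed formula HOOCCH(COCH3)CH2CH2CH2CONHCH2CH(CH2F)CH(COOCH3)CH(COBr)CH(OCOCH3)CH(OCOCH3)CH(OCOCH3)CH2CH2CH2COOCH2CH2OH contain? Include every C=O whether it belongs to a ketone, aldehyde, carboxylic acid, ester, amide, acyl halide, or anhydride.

9

HOOC: carboxylic acid, 1 C=O (running total 1).
CH(COCH3): ketone, 1 C=O (running total 2).
CH2CONHCH2: amide, 1 C=O (running total 3).
CH(COOCH3): ester, 1 C=O (running total 4).
CH(COBr): acyl halide, 1 C=O (running total 5).
CH(OCOCH3): ester, 1 C=O (running total 6).
CH(OCOCH3): ester, 1 C=O (running total 7).
CH(OCOCH3): ester, 1 C=O (running total 8).
CH2COOCH2: ester, 1 C=O (running total 9).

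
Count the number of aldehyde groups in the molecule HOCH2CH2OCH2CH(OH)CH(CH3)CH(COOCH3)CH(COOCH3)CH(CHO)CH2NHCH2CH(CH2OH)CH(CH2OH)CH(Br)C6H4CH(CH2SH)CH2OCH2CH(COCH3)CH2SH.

Working along the chain:
  HOCH2: HO– on an sp³ carbon → alcohol.
  CH2OCH2: C–O–C with sp³ carbons on both sides and no adjacent C=O → ether.
  CH(OH): –OH on an sp³ carbon → alcohol (secondary).
  CH(COOCH3): pendant –COOCH3: carbonyl C bonded to C and –OCH3 → ester.
  CH(COOCH3): pendant –COOCH3: carbonyl C bonded to C and –OCH3 → ester.
  CH(CHO): pendant –CHO: carbonyl C bonded to C and H → aldehyde.
  CH2NHCH2: C–N–C with sp³ carbons and no adjacent C=O → amine (secondary).
  CH(CH2OH): pendant –CH2OH on an sp³ backbone C → alcohol.
  CH(CH2OH): pendant –CH2OH on an sp³ backbone C → alcohol.
  CH(Br): halogen on an sp³ carbon → alkyl halide.
  C6H4: para-disubstituted benzene ring → arene.
  CH(CH2SH): pendant –CH2SH → thiol.
  CH2OCH2: C–O–C with sp³ carbons on both sides and no adjacent C=O → ether.
  CH(COCH3): pendant –COCH3: carbonyl C bonded to two carbons → ketone.
  CH2SH: –SH on an sp³ carbon → thiol.
Aldehyde appears at: CH(CHO) → 1.

1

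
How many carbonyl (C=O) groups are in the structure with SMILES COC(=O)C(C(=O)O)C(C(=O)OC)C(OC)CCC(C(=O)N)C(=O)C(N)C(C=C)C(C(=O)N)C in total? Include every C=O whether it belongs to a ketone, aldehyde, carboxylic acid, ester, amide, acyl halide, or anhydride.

6

CH3OOC: ester, 1 C=O (running total 1).
CH(COOH): carboxylic acid, 1 C=O (running total 2).
CH(COOCH3): ester, 1 C=O (running total 3).
CH(CONH2): amide, 1 C=O (running total 4).
CO: ketone, 1 C=O (running total 5).
CH(CONH2): amide, 1 C=O (running total 6).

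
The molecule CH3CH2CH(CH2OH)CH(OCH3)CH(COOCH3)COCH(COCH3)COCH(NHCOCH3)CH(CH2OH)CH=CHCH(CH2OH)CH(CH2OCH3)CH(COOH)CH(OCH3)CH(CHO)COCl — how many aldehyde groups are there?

pendant –CH2OH on an sp³ backbone C → alcohol.
pendant –OCH3: C–O–C with sp³ C, no adjacent C=O → ether.
pendant –COOCH3: carbonyl C bonded to C and –OCH3 → ester.
–C(=O)– with carbon on both sides → ketone.
pendant –COCH3: carbonyl C bonded to two carbons → ketone.
–C(=O)– with carbon on both sides → ketone.
pendant –NHC(=O)CH3: N bonded to a carbonyl → amide (not amine).
pendant –CH2OH on an sp³ backbone C → alcohol.
C=C double bond → alkene.
pendant –CH2OH on an sp³ backbone C → alcohol.
pendant –CH2OCH3: C–O–C linkage → ether.
pendant –COOH: carbonyl C bonded to C and –OH → carboxylic acid.
pendant –OCH3: C–O–C with sp³ C, no adjacent C=O → ether.
pendant –CHO: carbonyl C bonded to C and H → aldehyde.
–C(=O)Cl: carbonyl C bonded to C and to a halogen → acyl halide (not alkyl halide).
Aldehyde appears at: CH(CHO) → 1.

1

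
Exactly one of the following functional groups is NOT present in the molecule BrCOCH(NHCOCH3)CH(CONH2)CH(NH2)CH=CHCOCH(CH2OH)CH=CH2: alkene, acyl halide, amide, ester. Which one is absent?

amide: present (CH(NHCOCH3) — pendant –NHC(=O)CH3: N bonded to a carbonyl → amide (not amine)).
acyl halide: present (BrCO — –C(=O)Br: carbonyl C bonded to C and to a halogen → acyl halide (not alkyl halide)).
alkene: present (CH=CH — C=C double bond → alkene).
ester: no segment matches this pattern.

ester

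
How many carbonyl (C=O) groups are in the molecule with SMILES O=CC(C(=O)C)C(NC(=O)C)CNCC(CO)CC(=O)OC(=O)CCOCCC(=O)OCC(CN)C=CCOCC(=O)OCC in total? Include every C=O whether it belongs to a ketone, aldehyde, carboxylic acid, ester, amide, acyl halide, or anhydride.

OHC: aldehyde, 1 C=O (running total 1).
CH(COCH3): ketone, 1 C=O (running total 2).
CH(NHCOCH3): amide, 1 C=O (running total 3).
CH2CO-O-COCH2: anhydride, 2 C=O (running total 5).
CH2COOCH2: ester, 1 C=O (running total 6).
COOCH2CH3: ester, 1 C=O (running total 7).

7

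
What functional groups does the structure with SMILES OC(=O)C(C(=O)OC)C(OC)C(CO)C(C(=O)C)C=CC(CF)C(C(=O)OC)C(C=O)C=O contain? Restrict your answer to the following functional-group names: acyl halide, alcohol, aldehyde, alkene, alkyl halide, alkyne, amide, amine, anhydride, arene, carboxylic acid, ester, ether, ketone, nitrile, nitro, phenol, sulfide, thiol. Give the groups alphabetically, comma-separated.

Taking each segment in turn:
  HOOC: –COOH: carbonyl C bonded to –OH and C → carboxylic acid (the –OH is not a separate alcohol).
  CH(COOCH3): pendant –COOCH3: carbonyl C bonded to C and –OCH3 → ester.
  CH(OCH3): pendant –OCH3: C–O–C with sp³ C, no adjacent C=O → ether.
  CH(CH2OH): pendant –CH2OH on an sp³ backbone C → alcohol.
  CH(COCH3): pendant –COCH3: carbonyl C bonded to two carbons → ketone.
  CH=CH: C=C double bond → alkene.
  CH(CH2F): pendant –CH2X: halogen on sp³ carbon → alkyl halide.
  CH(COOCH3): pendant –COOCH3: carbonyl C bonded to C and –OCH3 → ester.
  CH(CHO): pendant –CHO: carbonyl C bonded to C and H → aldehyde.
  CHO: terminal –CHO: carbonyl C bonded to H and C → aldehyde.

alcohol, aldehyde, alkene, alkyl halide, carboxylic acid, ester, ether, ketone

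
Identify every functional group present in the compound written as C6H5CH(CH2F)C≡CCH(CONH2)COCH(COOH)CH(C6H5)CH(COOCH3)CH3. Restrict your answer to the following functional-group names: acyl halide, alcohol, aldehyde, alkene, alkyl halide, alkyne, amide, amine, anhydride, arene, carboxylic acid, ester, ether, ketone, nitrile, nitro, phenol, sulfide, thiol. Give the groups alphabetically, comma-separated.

alkyl halide, alkyne, amide, arene, carboxylic acid, ester, ketone

Reading the structure from left to right:
  C6H5: C6H5– phenyl ring → arene.
  CH(CH2F): pendant –CH2X: halogen on sp³ carbon → alkyl halide.
  C≡C: C≡C triple bond → alkyne.
  CH(CONH2): pendant –CONH2: carbonyl C bonded to C and N → amide.
  CO: –C(=O)– with carbon on both sides → ketone.
  CH(COOH): pendant –COOH: carbonyl C bonded to C and –OH → carboxylic acid.
  CH(C6H5): pendant –C6H5: benzene ring → arene.
  CH(COOCH3): pendant –COOCH3: carbonyl C bonded to C and –OCH3 → ester.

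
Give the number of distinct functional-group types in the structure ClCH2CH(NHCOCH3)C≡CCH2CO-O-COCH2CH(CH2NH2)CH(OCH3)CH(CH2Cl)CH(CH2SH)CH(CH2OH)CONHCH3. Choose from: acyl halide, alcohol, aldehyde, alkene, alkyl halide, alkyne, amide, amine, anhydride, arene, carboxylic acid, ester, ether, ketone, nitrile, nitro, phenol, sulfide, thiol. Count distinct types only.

Reading the structure from left to right:
  ClCH2: halogen on an sp³ carbon → alkyl halide.
  CH(NHCOCH3): pendant –NHC(=O)CH3: N bonded to a carbonyl → amide (not amine).
  C≡C: C≡C triple bond → alkyne.
  CH2CO-O-COCH2: two acyl groups sharing one oxygen, –C(=O)–O–C(=O)– → anhydride.
  CH(CH2NH2): pendant –CH2NH2: N on sp³ C, no adjacent C=O → amine.
  CH(OCH3): pendant –OCH3: C–O–C with sp³ C, no adjacent C=O → ether.
  CH(CH2Cl): pendant –CH2X: halogen on sp³ carbon → alkyl halide.
  CH(CH2SH): pendant –CH2SH → thiol.
  CH(CH2OH): pendant –CH2OH on an sp³ backbone C → alcohol.
  CONHCH3: –C(=O)NHCH3: carbonyl C bonded to C and to N → amide (the N is not an amine).
Distinct types present: alcohol, alkyl halide, alkyne, amide, amine, anhydride, ether, thiol.

8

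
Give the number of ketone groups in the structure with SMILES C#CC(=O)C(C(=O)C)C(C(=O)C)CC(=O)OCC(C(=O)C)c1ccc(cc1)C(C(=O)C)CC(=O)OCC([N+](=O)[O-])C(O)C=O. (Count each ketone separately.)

Taking each segment in turn:
  HC≡C: C≡C triple bond → alkyne.
  CO: –C(=O)– with carbon on both sides → ketone.
  CH(COCH3): pendant –COCH3: carbonyl C bonded to two carbons → ketone.
  CH(COCH3): pendant –COCH3: carbonyl C bonded to two carbons → ketone.
  CH2COOCH2: –C(=O)–O–C with C on the carbonyl side → ester.
  CH(COCH3): pendant –COCH3: carbonyl C bonded to two carbons → ketone.
  C6H4: para-disubstituted benzene ring → arene.
  CH(COCH3): pendant –COCH3: carbonyl C bonded to two carbons → ketone.
  CH2COOCH2: –C(=O)–O–C with C on the carbonyl side → ester.
  CH(NO2): –NO2 on an sp³ carbon → nitro (the N=O is not a carbonyl).
  CH(OH): –OH on an sp³ carbon → alcohol (secondary).
  CHO: terminal –CHO: carbonyl C bonded to H and C → aldehyde.
Ketone appears at: CO, CH(COCH3), CH(COCH3), CH(COCH3), CH(COCH3) → 5.

5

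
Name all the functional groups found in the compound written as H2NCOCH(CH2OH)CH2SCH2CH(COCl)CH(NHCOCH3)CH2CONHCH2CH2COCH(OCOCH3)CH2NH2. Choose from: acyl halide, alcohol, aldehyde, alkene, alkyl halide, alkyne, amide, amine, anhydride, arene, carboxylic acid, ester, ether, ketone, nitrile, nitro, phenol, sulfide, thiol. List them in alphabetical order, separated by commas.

–C(=O)NH2: carbonyl C bonded to C and to N → amide (the N is not a separate amine).
pendant –CH2OH on an sp³ backbone C → alcohol.
C–S–C linkage → sulfide (thioether).
pendant –C(=O)X: carbonyl C bonded to C and halogen → acyl halide.
pendant –NHC(=O)CH3: N bonded to a carbonyl → amide (not amine).
–C(=O)–N– linkage → amide (the N is not an amine).
–C(=O)– with carbon on both sides → ketone.
pendant –OC(=O)CH3: an acyloxy group → ester.
–NH2 on an sp³ carbon with no adjacent C=O → amine.

acyl halide, alcohol, amide, amine, ester, ketone, sulfide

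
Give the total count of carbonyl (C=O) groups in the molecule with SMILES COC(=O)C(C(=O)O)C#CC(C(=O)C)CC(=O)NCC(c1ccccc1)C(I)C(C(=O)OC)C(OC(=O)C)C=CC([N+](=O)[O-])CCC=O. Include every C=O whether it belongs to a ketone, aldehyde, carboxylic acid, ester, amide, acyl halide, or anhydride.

CH3OOC: ester, 1 C=O (running total 1).
CH(COOH): carboxylic acid, 1 C=O (running total 2).
CH(COCH3): ketone, 1 C=O (running total 3).
CH2CONHCH2: amide, 1 C=O (running total 4).
CH(COOCH3): ester, 1 C=O (running total 5).
CH(OCOCH3): ester, 1 C=O (running total 6).
CHO: aldehyde, 1 C=O (running total 7).

7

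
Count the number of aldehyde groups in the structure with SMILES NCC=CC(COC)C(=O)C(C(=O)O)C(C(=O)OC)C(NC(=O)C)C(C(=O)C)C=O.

–NH2 on an sp³ carbon with no adjacent C=O → amine.
C=C double bond → alkene.
pendant –CH2OCH3: C–O–C linkage → ether.
–C(=O)– with carbon on both sides → ketone.
pendant –COOH: carbonyl C bonded to C and –OH → carboxylic acid.
pendant –COOCH3: carbonyl C bonded to C and –OCH3 → ester.
pendant –NHC(=O)CH3: N bonded to a carbonyl → amide (not amine).
pendant –COCH3: carbonyl C bonded to two carbons → ketone.
terminal –CHO: carbonyl C bonded to H and C → aldehyde.
Aldehyde appears at: CHO → 1.

1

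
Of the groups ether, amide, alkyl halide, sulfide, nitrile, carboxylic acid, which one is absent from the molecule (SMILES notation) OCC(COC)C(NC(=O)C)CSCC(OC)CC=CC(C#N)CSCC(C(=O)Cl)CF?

sulfide: present (CH2SCH2 — C–S–C linkage → sulfide (thioether)).
nitrile: present (CH(CN) — pendant –C≡N: nitrile).
alkyl halide: present (CH2F — halogen on an sp³ carbon → alkyl halide).
amide: present (CH(NHCOCH3) — pendant –NHC(=O)CH3: N bonded to a carbonyl → amide (not amine)).
ether: present (CH(CH2OCH3) — pendant –CH2OCH3: C–O–C linkage → ether).
carboxylic acid: absent. In CH(NHCOCH3), the carbonyl is bonded to nitrogen, not to –OH; that is an amide.

carboxylic acid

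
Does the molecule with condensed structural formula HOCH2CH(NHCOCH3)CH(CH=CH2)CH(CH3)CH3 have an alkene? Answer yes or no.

yes

Taking each segment in turn:
  HOCH2: HO– on an sp³ carbon → alcohol.
  CH(NHCOCH3): pendant –NHC(=O)CH3: N bonded to a carbonyl → amide (not amine).
  CH(CH=CH2): pendant –CH=CH2: C=C double bond → alkene.
The CH(CH=CH2) segment supplies the alkene: pendant –CH=CH2: C=C double bond → alkene.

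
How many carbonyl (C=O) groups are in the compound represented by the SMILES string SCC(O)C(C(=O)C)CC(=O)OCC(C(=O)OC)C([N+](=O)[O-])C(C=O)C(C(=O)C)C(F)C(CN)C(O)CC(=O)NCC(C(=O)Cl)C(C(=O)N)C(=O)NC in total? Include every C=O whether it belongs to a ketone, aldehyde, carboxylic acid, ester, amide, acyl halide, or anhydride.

CH(COCH3): ketone, 1 C=O (running total 1).
CH2COOCH2: ester, 1 C=O (running total 2).
CH(COOCH3): ester, 1 C=O (running total 3).
CH(CHO): aldehyde, 1 C=O (running total 4).
CH(COCH3): ketone, 1 C=O (running total 5).
CH2CONHCH2: amide, 1 C=O (running total 6).
CH(COCl): acyl halide, 1 C=O (running total 7).
CH(CONH2): amide, 1 C=O (running total 8).
CONHCH3: amide, 1 C=O (running total 9).

9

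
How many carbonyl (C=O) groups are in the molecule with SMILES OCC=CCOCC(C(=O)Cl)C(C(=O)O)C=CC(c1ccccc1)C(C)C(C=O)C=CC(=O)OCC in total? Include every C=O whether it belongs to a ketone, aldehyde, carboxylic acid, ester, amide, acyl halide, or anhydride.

4

CH(COCl): acyl halide, 1 C=O (running total 1).
CH(COOH): carboxylic acid, 1 C=O (running total 2).
CH(CHO): aldehyde, 1 C=O (running total 3).
COOCH2CH3: ester, 1 C=O (running total 4).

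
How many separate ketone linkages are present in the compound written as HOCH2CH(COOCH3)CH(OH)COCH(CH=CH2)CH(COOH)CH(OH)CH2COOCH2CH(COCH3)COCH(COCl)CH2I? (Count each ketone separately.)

Reading the structure from left to right:
  HOCH2: HO– on an sp³ carbon → alcohol.
  CH(COOCH3): pendant –COOCH3: carbonyl C bonded to C and –OCH3 → ester.
  CH(OH): –OH on an sp³ carbon → alcohol (secondary).
  CO: –C(=O)– with carbon on both sides → ketone.
  CH(CH=CH2): pendant –CH=CH2: C=C double bond → alkene.
  CH(COOH): pendant –COOH: carbonyl C bonded to C and –OH → carboxylic acid.
  CH(OH): –OH on an sp³ carbon → alcohol (secondary).
  CH2COOCH2: –C(=O)–O–C with C on the carbonyl side → ester.
  CH(COCH3): pendant –COCH3: carbonyl C bonded to two carbons → ketone.
  CO: –C(=O)– with carbon on both sides → ketone.
  CH(COCl): pendant –C(=O)X: carbonyl C bonded to C and halogen → acyl halide.
  CH2I: halogen on an sp³ carbon → alkyl halide.
Ketone appears at: CO, CH(COCH3), CO → 3.

3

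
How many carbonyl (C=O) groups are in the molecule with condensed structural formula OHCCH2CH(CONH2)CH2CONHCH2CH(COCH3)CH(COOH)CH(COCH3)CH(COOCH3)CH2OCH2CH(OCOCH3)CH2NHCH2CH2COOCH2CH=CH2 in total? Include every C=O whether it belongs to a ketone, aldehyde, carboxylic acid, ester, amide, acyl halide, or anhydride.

9

OHC: aldehyde, 1 C=O (running total 1).
CH(CONH2): amide, 1 C=O (running total 2).
CH2CONHCH2: amide, 1 C=O (running total 3).
CH(COCH3): ketone, 1 C=O (running total 4).
CH(COOH): carboxylic acid, 1 C=O (running total 5).
CH(COCH3): ketone, 1 C=O (running total 6).
CH(COOCH3): ester, 1 C=O (running total 7).
CH(OCOCH3): ester, 1 C=O (running total 8).
CH2COOCH2: ester, 1 C=O (running total 9).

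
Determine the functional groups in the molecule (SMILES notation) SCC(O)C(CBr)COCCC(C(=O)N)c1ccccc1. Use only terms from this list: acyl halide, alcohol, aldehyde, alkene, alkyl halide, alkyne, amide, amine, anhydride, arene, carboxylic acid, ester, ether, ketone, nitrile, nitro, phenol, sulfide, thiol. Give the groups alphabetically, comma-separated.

Taking each segment in turn:
  HSCH2: –SH on an sp³ carbon → thiol.
  CH(OH): –OH on an sp³ carbon → alcohol (secondary).
  CH(CH2Br): pendant –CH2X: halogen on sp³ carbon → alkyl halide.
  CH2OCH2: C–O–C with sp³ carbons on both sides and no adjacent C=O → ether.
  CH(CONH2): pendant –CONH2: carbonyl C bonded to C and N → amide.
  C6H5: –C6H5 phenyl ring → arene.

alcohol, alkyl halide, amide, arene, ether, thiol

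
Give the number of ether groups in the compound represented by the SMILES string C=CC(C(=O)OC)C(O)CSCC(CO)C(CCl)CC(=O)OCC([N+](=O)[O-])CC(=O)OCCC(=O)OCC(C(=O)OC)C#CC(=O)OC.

0

Taking each segment in turn:
  CH2=CH: C=C double bond → alkene.
  CH(COOCH3): pendant –COOCH3: carbonyl C bonded to C and –OCH3 → ester.
  CH(OH): –OH on an sp³ carbon → alcohol (secondary).
  CH2SCH2: C–S–C linkage → sulfide (thioether).
  CH(CH2OH): pendant –CH2OH on an sp³ backbone C → alcohol.
  CH(CH2Cl): pendant –CH2X: halogen on sp³ carbon → alkyl halide.
  CH2COOCH2: –C(=O)–O–C with C on the carbonyl side → ester.
  CH(NO2): –NO2 on an sp³ carbon → nitro (the N=O is not a carbonyl).
  CH2COOCH2: –C(=O)–O–C with C on the carbonyl side → ester.
  CH2COOCH2: –C(=O)–O–C with C on the carbonyl side → ester.
  CH(COOCH3): pendant –COOCH3: carbonyl C bonded to C and –OCH3 → ester.
  C≡C: C≡C triple bond → alkyne.
  COOCH3: –C(=O)OCH3: carbonyl C bonded to C and to –OCH3 → ester (not ketone + ether).
No segment is a ether: CH(COOCH3) is ester, not ether; CH(OH) is alcohol, not ether; CH2SCH2 is sulfide, not ether. → 0.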